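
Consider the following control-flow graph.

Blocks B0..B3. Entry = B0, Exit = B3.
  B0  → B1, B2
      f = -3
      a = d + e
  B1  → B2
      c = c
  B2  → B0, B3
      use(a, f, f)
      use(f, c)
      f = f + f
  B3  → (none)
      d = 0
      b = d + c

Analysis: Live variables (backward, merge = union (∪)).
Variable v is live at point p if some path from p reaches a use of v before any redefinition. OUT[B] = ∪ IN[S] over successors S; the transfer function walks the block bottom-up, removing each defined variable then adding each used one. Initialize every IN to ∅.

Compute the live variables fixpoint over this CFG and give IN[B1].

Per-block solution:
  B0:   IN={c, d, e}   OUT={a, c, d, e, f}
  B1:   IN={a, c, d, e, f}   OUT={a, c, d, e, f}
  B2:   IN={a, c, d, e, f}   OUT={c, d, e}
  B3:   IN={c}   OUT={}

Merge at B1: OUT[B1] = IN[B2] = {a, c, d, e, f}
Applying B1's transfer function to that OUT value gives IN[B1] (row B1 above).

Answer: {a, c, d, e, f}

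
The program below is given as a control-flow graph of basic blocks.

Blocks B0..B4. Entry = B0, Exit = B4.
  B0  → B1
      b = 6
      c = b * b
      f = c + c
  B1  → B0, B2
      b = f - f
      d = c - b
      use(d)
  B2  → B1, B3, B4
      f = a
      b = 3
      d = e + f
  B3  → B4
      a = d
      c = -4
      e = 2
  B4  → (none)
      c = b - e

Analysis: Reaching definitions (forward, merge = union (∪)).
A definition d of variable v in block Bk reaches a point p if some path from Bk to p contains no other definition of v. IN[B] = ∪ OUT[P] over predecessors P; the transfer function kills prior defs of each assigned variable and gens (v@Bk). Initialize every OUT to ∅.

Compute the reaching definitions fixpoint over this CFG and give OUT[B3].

Answer: {a@B3, b@B2, c@B3, d@B2, e@B3, f@B2}

Trace:
Per-block solution:
  B0:  IN={b@B1, c@B0, d@B1, f@B0, f@B2}  OUT={b@B0, c@B0, d@B1, f@B0}
  B1:  IN={b@B0, b@B2, c@B0, d@B1, d@B2, f@B0, f@B2}  OUT={b@B1, c@B0, d@B1, f@B0, f@B2}
  B2:  IN={b@B1, c@B0, d@B1, f@B0, f@B2}  OUT={b@B2, c@B0, d@B2, f@B2}
  B3:  IN={b@B2, c@B0, d@B2, f@B2}  OUT={a@B3, b@B2, c@B3, d@B2, e@B3, f@B2}
  B4:  IN={a@B3, b@B2, c@B0, c@B3, d@B2, e@B3, f@B2}  OUT={a@B3, b@B2, c@B4, d@B2, e@B3, f@B2}

Merge at B3: IN[B3] = OUT[B2] = {b@B2, c@B0, d@B2, f@B2}
Applying B3's transfer function to that IN value gives OUT[B3] (row B3 above).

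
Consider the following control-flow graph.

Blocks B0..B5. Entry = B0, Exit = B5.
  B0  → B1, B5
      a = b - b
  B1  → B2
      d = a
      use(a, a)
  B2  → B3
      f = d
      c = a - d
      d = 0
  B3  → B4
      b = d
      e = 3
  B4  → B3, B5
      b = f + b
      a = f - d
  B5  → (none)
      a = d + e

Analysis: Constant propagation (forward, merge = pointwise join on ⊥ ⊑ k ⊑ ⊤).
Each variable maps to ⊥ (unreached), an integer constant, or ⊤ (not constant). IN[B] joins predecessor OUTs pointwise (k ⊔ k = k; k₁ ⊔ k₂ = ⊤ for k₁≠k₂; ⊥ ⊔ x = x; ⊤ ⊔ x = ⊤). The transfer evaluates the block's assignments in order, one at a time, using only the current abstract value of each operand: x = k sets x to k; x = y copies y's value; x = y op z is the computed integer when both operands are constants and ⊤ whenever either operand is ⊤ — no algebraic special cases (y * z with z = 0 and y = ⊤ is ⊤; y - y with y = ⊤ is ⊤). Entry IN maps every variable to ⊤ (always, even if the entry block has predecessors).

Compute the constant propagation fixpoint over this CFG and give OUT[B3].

Answer: {a: ⊤, b: 0, c: ⊤, d: 0, e: 3, f: ⊤}

Trace:
Converged values:
  B0: | IN=(all ⊤) | OUT=(all ⊤)
  B1: | IN=(all ⊤) | OUT=(all ⊤)
  B2: | IN=(all ⊤) | OUT={d:0; rest ⊤}
  B3: | IN={d:0; rest ⊤} | OUT={b:0, d:0, e:3; rest ⊤}
  B4: | IN={b:0, d:0, e:3; rest ⊤} | OUT={d:0, e:3; rest ⊤}
  B5: | IN=(all ⊤) | OUT=(all ⊤)

Merge at B3: IN[B3] = OUT[B2] ⊔ OUT[B4] = {a: ⊤, b: ⊤, c: ⊤, d: 0, e: ⊤, f: ⊤}
Applying B3's transfer function to that IN value gives OUT[B3] (row B3 above).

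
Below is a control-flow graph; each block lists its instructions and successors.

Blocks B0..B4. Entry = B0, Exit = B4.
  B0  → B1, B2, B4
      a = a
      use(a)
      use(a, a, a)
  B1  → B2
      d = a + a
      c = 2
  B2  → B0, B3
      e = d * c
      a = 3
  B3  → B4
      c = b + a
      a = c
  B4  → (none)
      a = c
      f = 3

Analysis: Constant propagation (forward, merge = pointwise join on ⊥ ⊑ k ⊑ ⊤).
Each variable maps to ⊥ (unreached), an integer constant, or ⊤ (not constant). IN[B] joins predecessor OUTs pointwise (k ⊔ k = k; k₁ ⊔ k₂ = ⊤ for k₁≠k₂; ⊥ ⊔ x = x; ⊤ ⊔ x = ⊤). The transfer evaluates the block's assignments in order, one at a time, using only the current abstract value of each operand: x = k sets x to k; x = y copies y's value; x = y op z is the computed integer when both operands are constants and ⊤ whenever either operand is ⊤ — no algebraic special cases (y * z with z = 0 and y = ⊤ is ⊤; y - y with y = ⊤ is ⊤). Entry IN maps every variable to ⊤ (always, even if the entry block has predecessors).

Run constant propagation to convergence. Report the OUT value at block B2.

Answer: {a: 3, b: ⊤, c: ⊤, d: ⊤, e: ⊤, f: ⊤}

Working:
Fixpoint table:
  B0:   IN=(all ⊤)   OUT=(all ⊤)
  B1:   IN=(all ⊤)   OUT={c:2; rest ⊤}
  B2:   IN=(all ⊤)   OUT={a:3; rest ⊤}
  B3:   IN={a:3; rest ⊤}   OUT=(all ⊤)
  B4:   IN=(all ⊤)   OUT={f:3; rest ⊤}

Merge at B2: IN[B2] = OUT[B0] ⊔ OUT[B1] = {a: ⊤, b: ⊤, c: ⊤, d: ⊤, e: ⊤, f: ⊤}
Applying B2's transfer function to that IN value gives OUT[B2] (row B2 above).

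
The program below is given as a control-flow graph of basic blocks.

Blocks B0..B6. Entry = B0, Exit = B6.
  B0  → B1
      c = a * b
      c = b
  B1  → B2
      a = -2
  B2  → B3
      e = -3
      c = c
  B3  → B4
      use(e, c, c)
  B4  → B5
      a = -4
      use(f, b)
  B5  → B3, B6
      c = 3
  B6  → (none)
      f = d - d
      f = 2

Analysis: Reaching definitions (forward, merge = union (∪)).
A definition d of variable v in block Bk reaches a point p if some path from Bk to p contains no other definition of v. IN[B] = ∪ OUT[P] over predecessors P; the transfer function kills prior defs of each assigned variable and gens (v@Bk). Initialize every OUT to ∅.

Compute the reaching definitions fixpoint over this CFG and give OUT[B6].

Answer: {a@B4, c@B5, e@B2, f@B6}

Working:
Per-block solution:
  B0:   IN={}   OUT={c@B0}
  B1:   IN={c@B0}   OUT={a@B1, c@B0}
  B2:   IN={a@B1, c@B0}   OUT={a@B1, c@B2, e@B2}
  B3:   IN={a@B1, a@B4, c@B2, c@B5, e@B2}   OUT={a@B1, a@B4, c@B2, c@B5, e@B2}
  B4:   IN={a@B1, a@B4, c@B2, c@B5, e@B2}   OUT={a@B4, c@B2, c@B5, e@B2}
  B5:   IN={a@B4, c@B2, c@B5, e@B2}   OUT={a@B4, c@B5, e@B2}
  B6:   IN={a@B4, c@B5, e@B2}   OUT={a@B4, c@B5, e@B2, f@B6}

Merge at B6: IN[B6] = OUT[B5] = {a@B4, c@B5, e@B2}
Applying B6's transfer function to that IN value gives OUT[B6] (row B6 above).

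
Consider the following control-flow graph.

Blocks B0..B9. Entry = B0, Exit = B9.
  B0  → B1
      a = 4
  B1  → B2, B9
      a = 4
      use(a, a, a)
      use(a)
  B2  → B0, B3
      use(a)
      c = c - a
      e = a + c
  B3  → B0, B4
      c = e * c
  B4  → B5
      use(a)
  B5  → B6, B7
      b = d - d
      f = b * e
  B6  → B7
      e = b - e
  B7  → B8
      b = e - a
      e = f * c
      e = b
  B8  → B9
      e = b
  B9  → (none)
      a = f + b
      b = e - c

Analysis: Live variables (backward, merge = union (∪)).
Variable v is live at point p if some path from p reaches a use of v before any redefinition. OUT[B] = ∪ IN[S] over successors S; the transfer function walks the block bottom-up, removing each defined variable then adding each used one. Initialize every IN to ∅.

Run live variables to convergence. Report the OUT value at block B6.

Answer: {a, c, e, f}

Working:
Per-block solution:
  B0:   IN={b, c, d, e, f}   OUT={b, c, d, e, f}
  B1:   IN={b, c, d, e, f}   OUT={a, b, c, d, e, f}
  B2:   IN={a, b, c, d, f}   OUT={a, b, c, d, e, f}
  B3:   IN={a, b, c, d, e, f}   OUT={a, b, c, d, e, f}
  B4:   IN={a, c, d, e}   OUT={a, c, d, e}
  B5:   IN={a, c, d, e}   OUT={a, b, c, e, f}
  B6:   IN={a, b, c, e, f}   OUT={a, c, e, f}
  B7:   IN={a, c, e, f}   OUT={b, c, f}
  B8:   IN={b, c, f}   OUT={b, c, e, f}
  B9:   IN={b, c, e, f}   OUT={}

Merge at B6: OUT[B6] = IN[B7] = {a, c, e, f}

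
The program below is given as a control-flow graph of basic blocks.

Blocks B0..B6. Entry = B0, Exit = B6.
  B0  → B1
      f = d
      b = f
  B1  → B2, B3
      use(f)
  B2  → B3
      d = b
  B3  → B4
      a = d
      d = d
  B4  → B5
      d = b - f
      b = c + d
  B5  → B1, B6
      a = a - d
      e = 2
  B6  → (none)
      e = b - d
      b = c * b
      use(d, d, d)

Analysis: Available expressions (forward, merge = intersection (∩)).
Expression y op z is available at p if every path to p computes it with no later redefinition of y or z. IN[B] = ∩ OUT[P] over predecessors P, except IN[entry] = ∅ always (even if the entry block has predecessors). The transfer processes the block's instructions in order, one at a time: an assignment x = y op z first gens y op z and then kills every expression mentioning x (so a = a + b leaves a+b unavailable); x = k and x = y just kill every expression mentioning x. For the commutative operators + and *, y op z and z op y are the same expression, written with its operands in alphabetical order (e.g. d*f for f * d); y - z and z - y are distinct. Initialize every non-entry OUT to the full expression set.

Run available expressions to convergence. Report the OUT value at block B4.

Answer: {c+d}

Derivation:
Per-block solution:
  B0: | IN={} | OUT={}
  B1: | IN={} | OUT={}
  B2: | IN={} | OUT={}
  B3: | IN={} | OUT={}
  B4: | IN={} | OUT={c+d}
  B5: | IN={c+d} | OUT={c+d}
  B6: | IN={c+d} | OUT={c+d}

Merge at B4: IN[B4] = OUT[B3] = {}
Applying B4's transfer function to that IN value gives OUT[B4] (row B4 above).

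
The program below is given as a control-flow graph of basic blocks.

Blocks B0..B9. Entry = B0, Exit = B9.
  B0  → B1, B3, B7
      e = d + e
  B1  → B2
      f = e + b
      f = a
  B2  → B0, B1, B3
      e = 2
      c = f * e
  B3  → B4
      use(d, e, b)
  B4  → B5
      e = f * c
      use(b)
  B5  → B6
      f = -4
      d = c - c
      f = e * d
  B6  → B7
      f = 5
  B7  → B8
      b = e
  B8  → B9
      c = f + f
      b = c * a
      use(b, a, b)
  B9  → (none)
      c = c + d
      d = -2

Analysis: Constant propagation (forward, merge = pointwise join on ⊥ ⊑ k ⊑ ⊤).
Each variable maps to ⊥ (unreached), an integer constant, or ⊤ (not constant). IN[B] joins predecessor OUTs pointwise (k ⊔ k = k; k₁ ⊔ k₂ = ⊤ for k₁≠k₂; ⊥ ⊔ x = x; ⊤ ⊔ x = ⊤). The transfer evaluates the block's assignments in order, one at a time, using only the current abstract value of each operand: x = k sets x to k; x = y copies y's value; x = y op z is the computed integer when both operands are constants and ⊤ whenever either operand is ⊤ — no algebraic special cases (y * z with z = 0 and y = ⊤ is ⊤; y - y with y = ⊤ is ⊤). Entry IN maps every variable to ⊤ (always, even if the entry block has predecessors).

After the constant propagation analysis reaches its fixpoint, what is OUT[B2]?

Answer: {a: ⊤, b: ⊤, c: ⊤, d: ⊤, e: 2, f: ⊤}

Derivation:
Per-block solution:
  B0:  IN=(all ⊤)  OUT=(all ⊤)
  B1:  IN=(all ⊤)  OUT=(all ⊤)
  B2:  IN=(all ⊤)  OUT={e:2; rest ⊤}
  B3:  IN=(all ⊤)  OUT=(all ⊤)
  B4:  IN=(all ⊤)  OUT=(all ⊤)
  B5:  IN=(all ⊤)  OUT=(all ⊤)
  B6:  IN=(all ⊤)  OUT={f:5; rest ⊤}
  B7:  IN=(all ⊤)  OUT=(all ⊤)
  B8:  IN=(all ⊤)  OUT=(all ⊤)
  B9:  IN=(all ⊤)  OUT={d:-2; rest ⊤}

Merge at B2: IN[B2] = OUT[B1] = {a: ⊤, b: ⊤, c: ⊤, d: ⊤, e: ⊤, f: ⊤}
Applying B2's transfer function to that IN value gives OUT[B2] (row B2 above).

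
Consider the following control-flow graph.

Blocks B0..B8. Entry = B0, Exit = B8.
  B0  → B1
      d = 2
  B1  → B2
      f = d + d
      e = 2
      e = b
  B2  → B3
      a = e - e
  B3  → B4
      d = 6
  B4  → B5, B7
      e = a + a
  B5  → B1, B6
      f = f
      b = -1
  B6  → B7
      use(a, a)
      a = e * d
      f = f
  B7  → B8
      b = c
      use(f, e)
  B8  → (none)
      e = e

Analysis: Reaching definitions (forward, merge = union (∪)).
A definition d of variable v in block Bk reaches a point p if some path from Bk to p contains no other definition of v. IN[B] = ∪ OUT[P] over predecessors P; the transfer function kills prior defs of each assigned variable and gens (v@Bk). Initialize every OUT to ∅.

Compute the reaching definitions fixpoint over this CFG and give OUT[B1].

Answer: {a@B2, b@B5, d@B0, d@B3, e@B1, f@B1}

Working:
Converged values:
  B0:   IN={}   OUT={d@B0}
  B1:   IN={a@B2, b@B5, d@B0, d@B3, e@B4, f@B5}   OUT={a@B2, b@B5, d@B0, d@B3, e@B1, f@B1}
  B2:   IN={a@B2, b@B5, d@B0, d@B3, e@B1, f@B1}   OUT={a@B2, b@B5, d@B0, d@B3, e@B1, f@B1}
  B3:   IN={a@B2, b@B5, d@B0, d@B3, e@B1, f@B1}   OUT={a@B2, b@B5, d@B3, e@B1, f@B1}
  B4:   IN={a@B2, b@B5, d@B3, e@B1, f@B1}   OUT={a@B2, b@B5, d@B3, e@B4, f@B1}
  B5:   IN={a@B2, b@B5, d@B3, e@B4, f@B1}   OUT={a@B2, b@B5, d@B3, e@B4, f@B5}
  B6:   IN={a@B2, b@B5, d@B3, e@B4, f@B5}   OUT={a@B6, b@B5, d@B3, e@B4, f@B6}
  B7:   IN={a@B2, a@B6, b@B5, d@B3, e@B4, f@B1, f@B6}   OUT={a@B2, a@B6, b@B7, d@B3, e@B4, f@B1, f@B6}
  B8:   IN={a@B2, a@B6, b@B7, d@B3, e@B4, f@B1, f@B6}   OUT={a@B2, a@B6, b@B7, d@B3, e@B8, f@B1, f@B6}

Merge at B1: IN[B1] = OUT[B0] ⊔ OUT[B5] = {a@B2, b@B5, d@B0, d@B3, e@B4, f@B5}
Applying B1's transfer function to that IN value gives OUT[B1] (row B1 above).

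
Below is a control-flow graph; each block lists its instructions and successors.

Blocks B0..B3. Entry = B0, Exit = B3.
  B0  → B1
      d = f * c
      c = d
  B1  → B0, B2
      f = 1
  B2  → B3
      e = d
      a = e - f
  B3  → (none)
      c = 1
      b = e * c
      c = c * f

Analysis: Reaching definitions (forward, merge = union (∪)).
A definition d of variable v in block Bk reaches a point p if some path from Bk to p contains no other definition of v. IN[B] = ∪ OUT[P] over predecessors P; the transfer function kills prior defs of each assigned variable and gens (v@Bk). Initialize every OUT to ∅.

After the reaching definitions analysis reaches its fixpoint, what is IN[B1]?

Converged values:
  B0:   IN={c@B0, d@B0, f@B1}   OUT={c@B0, d@B0, f@B1}
  B1:   IN={c@B0, d@B0, f@B1}   OUT={c@B0, d@B0, f@B1}
  B2:   IN={c@B0, d@B0, f@B1}   OUT={a@B2, c@B0, d@B0, e@B2, f@B1}
  B3:   IN={a@B2, c@B0, d@B0, e@B2, f@B1}   OUT={a@B2, b@B3, c@B3, d@B0, e@B2, f@B1}

Merge at B1: IN[B1] = OUT[B0] = {c@B0, d@B0, f@B1}

Answer: {c@B0, d@B0, f@B1}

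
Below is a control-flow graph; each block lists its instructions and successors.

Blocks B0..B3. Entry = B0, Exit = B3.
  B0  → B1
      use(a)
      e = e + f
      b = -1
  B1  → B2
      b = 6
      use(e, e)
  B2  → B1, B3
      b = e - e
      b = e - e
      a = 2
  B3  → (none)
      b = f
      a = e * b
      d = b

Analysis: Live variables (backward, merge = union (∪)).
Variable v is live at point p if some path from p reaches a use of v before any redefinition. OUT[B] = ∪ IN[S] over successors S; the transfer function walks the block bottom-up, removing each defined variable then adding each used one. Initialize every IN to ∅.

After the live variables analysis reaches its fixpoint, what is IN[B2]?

Answer: {e, f}

Working:
Converged values:
  B0:  IN={a, e, f}  OUT={e, f}
  B1:  IN={e, f}  OUT={e, f}
  B2:  IN={e, f}  OUT={e, f}
  B3:  IN={e, f}  OUT={}

Merge at B2: OUT[B2] = IN[B1] ⊔ IN[B3] = {e, f}
Applying B2's transfer function to that OUT value gives IN[B2] (row B2 above).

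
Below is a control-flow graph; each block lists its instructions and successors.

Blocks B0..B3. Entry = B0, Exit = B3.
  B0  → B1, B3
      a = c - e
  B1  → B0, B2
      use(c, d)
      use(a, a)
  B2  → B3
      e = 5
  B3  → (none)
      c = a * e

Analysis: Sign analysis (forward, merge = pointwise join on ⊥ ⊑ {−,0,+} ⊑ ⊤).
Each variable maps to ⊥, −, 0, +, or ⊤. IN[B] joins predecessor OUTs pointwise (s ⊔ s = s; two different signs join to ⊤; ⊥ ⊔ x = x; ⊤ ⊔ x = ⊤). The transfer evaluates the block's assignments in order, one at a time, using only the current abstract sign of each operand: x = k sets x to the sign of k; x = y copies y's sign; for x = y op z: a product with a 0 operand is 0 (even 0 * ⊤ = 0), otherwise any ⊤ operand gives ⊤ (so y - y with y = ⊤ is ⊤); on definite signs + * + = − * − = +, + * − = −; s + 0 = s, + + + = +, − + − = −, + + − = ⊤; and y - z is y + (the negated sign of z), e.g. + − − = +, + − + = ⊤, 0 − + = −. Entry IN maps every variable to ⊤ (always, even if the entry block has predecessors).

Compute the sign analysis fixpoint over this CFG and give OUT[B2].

Answer: {a: ⊤, b: ⊤, c: ⊤, d: ⊤, e: +, f: ⊤}

Trace:
Per-block solution:
  B0:  IN=(all ⊤)  OUT=(all ⊤)
  B1:  IN=(all ⊤)  OUT=(all ⊤)
  B2:  IN=(all ⊤)  OUT={e:+; rest ⊤}
  B3:  IN=(all ⊤)  OUT=(all ⊤)

Merge at B2: IN[B2] = OUT[B1] = {a: ⊤, b: ⊤, c: ⊤, d: ⊤, e: ⊤, f: ⊤}
Applying B2's transfer function to that IN value gives OUT[B2] (row B2 above).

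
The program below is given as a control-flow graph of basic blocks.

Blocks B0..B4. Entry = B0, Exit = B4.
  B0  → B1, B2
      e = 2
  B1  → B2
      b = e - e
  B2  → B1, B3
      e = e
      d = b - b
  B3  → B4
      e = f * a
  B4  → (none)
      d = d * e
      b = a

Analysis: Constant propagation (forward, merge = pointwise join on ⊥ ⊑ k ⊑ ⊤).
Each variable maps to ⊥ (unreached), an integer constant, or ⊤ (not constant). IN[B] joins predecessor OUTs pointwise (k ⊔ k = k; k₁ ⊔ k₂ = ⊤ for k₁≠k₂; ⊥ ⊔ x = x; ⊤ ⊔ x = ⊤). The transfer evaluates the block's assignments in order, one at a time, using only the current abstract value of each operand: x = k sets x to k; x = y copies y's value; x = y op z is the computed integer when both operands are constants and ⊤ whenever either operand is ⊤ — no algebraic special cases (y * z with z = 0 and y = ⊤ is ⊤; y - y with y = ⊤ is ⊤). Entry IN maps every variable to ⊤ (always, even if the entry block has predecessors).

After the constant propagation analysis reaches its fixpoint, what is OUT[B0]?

Answer: {a: ⊤, b: ⊤, c: ⊤, d: ⊤, e: 2, f: ⊤}

Derivation:
Per-block solution:
  B0:  IN=(all ⊤)  OUT={e:2; rest ⊤}
  B1:  IN={e:2; rest ⊤}  OUT={b:0, e:2; rest ⊤}
  B2:  IN={e:2; rest ⊤}  OUT={e:2; rest ⊤}
  B3:  IN={e:2; rest ⊤}  OUT=(all ⊤)
  B4:  IN=(all ⊤)  OUT=(all ⊤)

B0 is the boundary node: IN[B0] = {a: ⊤, b: ⊤, c: ⊤, d: ⊤, e: ⊤, f: ⊤}
Applying B0's transfer function to that IN value gives OUT[B0] (row B0 above).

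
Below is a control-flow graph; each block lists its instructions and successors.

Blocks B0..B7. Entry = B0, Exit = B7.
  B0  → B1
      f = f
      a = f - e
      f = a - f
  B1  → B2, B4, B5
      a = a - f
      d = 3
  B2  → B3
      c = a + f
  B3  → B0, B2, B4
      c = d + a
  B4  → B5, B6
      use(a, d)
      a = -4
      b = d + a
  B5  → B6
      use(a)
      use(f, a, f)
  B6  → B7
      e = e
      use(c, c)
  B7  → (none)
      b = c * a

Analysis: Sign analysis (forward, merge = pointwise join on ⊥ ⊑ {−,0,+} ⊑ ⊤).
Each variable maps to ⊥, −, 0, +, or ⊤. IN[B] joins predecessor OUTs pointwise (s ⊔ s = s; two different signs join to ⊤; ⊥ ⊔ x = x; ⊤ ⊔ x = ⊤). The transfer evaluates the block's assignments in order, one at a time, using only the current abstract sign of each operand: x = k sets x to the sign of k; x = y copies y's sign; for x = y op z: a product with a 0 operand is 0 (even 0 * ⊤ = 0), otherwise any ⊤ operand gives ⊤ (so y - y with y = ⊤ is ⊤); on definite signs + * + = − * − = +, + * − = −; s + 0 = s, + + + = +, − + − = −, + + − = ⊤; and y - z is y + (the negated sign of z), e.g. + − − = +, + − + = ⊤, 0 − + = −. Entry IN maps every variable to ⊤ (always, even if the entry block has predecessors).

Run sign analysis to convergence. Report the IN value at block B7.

Answer: {a: ⊤, b: ⊤, c: ⊤, d: +, e: ⊤, f: ⊤}

Derivation:
Converged values:
  B0:   IN=(all ⊤)   OUT=(all ⊤)
  B1:   IN=(all ⊤)   OUT={d:+; rest ⊤}
  B2:   IN={d:+; rest ⊤}   OUT={d:+; rest ⊤}
  B3:   IN={d:+; rest ⊤}   OUT={d:+; rest ⊤}
  B4:   IN={d:+; rest ⊤}   OUT={a:-, d:+; rest ⊤}
  B5:   IN={d:+; rest ⊤}   OUT={d:+; rest ⊤}
  B6:   IN={d:+; rest ⊤}   OUT={d:+; rest ⊤}
  B7:   IN={d:+; rest ⊤}   OUT={d:+; rest ⊤}

Merge at B7: IN[B7] = OUT[B6] = {a: ⊤, b: ⊤, c: ⊤, d: +, e: ⊤, f: ⊤}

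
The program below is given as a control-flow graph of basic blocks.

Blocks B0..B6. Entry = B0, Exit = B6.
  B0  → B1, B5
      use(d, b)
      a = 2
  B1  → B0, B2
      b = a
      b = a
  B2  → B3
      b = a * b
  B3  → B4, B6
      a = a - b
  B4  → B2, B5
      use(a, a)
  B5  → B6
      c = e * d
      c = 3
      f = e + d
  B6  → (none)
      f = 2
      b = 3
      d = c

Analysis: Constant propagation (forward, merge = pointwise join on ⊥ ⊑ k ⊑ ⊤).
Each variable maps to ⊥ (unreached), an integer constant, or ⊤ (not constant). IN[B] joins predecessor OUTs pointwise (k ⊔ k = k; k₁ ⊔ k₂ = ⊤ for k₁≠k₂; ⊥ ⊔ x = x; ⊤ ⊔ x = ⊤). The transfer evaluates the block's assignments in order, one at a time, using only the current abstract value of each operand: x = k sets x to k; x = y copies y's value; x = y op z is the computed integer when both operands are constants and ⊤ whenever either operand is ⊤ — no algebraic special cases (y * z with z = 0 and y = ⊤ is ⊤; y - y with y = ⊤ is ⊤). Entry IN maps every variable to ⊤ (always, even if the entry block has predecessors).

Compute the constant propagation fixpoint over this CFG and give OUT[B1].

Per-block solution:
  B0:   IN=(all ⊤)   OUT={a:2; rest ⊤}
  B1:   IN={a:2; rest ⊤}   OUT={a:2, b:2; rest ⊤}
  B2:   IN=(all ⊤)   OUT=(all ⊤)
  B3:   IN=(all ⊤)   OUT=(all ⊤)
  B4:   IN=(all ⊤)   OUT=(all ⊤)
  B5:   IN=(all ⊤)   OUT={c:3; rest ⊤}
  B6:   IN=(all ⊤)   OUT={b:3, f:2; rest ⊤}

Merge at B1: IN[B1] = OUT[B0] = {a: 2, b: ⊤, c: ⊤, d: ⊤, e: ⊤, f: ⊤}
Applying B1's transfer function to that IN value gives OUT[B1] (row B1 above).

Answer: {a: 2, b: 2, c: ⊤, d: ⊤, e: ⊤, f: ⊤}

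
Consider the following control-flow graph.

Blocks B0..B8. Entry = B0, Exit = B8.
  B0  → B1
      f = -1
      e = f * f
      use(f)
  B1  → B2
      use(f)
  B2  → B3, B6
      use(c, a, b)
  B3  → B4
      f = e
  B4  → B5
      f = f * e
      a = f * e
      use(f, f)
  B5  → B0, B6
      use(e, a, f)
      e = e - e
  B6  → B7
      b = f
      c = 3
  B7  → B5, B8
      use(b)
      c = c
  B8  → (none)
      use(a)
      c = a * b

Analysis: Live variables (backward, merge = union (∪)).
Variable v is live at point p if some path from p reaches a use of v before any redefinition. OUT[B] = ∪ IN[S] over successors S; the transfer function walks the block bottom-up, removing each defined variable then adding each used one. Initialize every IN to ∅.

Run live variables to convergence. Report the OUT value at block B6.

Converged values:
  B0:  IN={a, b, c}  OUT={a, b, c, e, f}
  B1:  IN={a, b, c, e, f}  OUT={a, b, c, e, f}
  B2:  IN={a, b, c, e, f}  OUT={a, b, c, e, f}
  B3:  IN={b, c, e}  OUT={b, c, e, f}
  B4:  IN={b, c, e, f}  OUT={a, b, c, e, f}
  B5:  IN={a, b, c, e, f}  OUT={a, b, c, e, f}
  B6:  IN={a, e, f}  OUT={a, b, c, e, f}
  B7:  IN={a, b, c, e, f}  OUT={a, b, c, e, f}
  B8:  IN={a, b}  OUT={}

Merge at B6: OUT[B6] = IN[B7] = {a, b, c, e, f}

Answer: {a, b, c, e, f}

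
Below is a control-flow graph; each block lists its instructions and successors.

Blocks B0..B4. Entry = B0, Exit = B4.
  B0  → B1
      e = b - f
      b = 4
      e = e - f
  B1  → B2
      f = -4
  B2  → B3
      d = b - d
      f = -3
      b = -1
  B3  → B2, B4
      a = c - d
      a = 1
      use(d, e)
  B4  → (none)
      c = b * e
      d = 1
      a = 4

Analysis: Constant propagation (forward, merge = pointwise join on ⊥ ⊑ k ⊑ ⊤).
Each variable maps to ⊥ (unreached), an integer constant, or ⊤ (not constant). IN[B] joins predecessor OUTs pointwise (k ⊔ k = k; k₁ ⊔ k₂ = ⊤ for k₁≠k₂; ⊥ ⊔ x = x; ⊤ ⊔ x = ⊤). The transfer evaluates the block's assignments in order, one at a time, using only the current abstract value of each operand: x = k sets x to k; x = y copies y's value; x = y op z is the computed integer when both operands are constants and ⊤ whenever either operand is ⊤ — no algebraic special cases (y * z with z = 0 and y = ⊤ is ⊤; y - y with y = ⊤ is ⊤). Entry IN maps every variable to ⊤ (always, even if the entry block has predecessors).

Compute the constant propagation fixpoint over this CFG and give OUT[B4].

Answer: {a: 4, b: -1, c: ⊤, d: 1, e: ⊤, f: -3}

Derivation:
Per-block solution:
  B0: | IN=(all ⊤) | OUT={b:4; rest ⊤}
  B1: | IN={b:4; rest ⊤} | OUT={b:4, f:-4; rest ⊤}
  B2: | IN=(all ⊤) | OUT={b:-1, f:-3; rest ⊤}
  B3: | IN={b:-1, f:-3; rest ⊤} | OUT={a:1, b:-1, f:-3; rest ⊤}
  B4: | IN={a:1, b:-1, f:-3; rest ⊤} | OUT={a:4, b:-1, d:1, f:-3; rest ⊤}

Merge at B4: IN[B4] = OUT[B3] = {a: 1, b: -1, c: ⊤, d: ⊤, e: ⊤, f: -3}
Applying B4's transfer function to that IN value gives OUT[B4] (row B4 above).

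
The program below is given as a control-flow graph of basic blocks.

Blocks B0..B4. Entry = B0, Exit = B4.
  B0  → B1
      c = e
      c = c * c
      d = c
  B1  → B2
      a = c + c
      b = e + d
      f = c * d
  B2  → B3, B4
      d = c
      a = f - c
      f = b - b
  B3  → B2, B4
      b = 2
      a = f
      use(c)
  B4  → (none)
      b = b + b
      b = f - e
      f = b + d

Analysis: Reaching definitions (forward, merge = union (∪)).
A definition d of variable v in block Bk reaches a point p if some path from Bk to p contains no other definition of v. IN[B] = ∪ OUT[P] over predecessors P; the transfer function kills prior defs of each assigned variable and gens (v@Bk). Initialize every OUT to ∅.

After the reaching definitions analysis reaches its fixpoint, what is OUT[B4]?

Answer: {a@B2, a@B3, b@B4, c@B0, d@B2, f@B4}

Derivation:
Converged values:
  B0:   IN={}   OUT={c@B0, d@B0}
  B1:   IN={c@B0, d@B0}   OUT={a@B1, b@B1, c@B0, d@B0, f@B1}
  B2:   IN={a@B1, a@B3, b@B1, b@B3, c@B0, d@B0, d@B2, f@B1, f@B2}   OUT={a@B2, b@B1, b@B3, c@B0, d@B2, f@B2}
  B3:   IN={a@B2, b@B1, b@B3, c@B0, d@B2, f@B2}   OUT={a@B3, b@B3, c@B0, d@B2, f@B2}
  B4:   IN={a@B2, a@B3, b@B1, b@B3, c@B0, d@B2, f@B2}   OUT={a@B2, a@B3, b@B4, c@B0, d@B2, f@B4}

Merge at B4: IN[B4] = OUT[B2] ⊔ OUT[B3] = {a@B2, a@B3, b@B1, b@B3, c@B0, d@B2, f@B2}
Applying B4's transfer function to that IN value gives OUT[B4] (row B4 above).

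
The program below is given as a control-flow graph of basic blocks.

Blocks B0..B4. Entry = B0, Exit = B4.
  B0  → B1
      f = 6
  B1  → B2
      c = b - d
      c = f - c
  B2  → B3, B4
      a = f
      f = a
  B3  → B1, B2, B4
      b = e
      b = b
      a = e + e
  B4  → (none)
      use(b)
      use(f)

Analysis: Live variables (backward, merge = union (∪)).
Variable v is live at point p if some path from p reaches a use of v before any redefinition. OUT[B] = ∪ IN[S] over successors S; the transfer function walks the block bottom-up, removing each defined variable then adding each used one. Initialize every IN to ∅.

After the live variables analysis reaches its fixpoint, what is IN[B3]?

Answer: {d, e, f}

Derivation:
Converged values:
  B0: | IN={b, d, e} | OUT={b, d, e, f}
  B1: | IN={b, d, e, f} | OUT={b, d, e, f}
  B2: | IN={b, d, e, f} | OUT={b, d, e, f}
  B3: | IN={d, e, f} | OUT={b, d, e, f}
  B4: | IN={b, f} | OUT={}

Merge at B3: OUT[B3] = IN[B1] ⊔ IN[B2] ⊔ IN[B4] = {b, d, e, f}
Applying B3's transfer function to that OUT value gives IN[B3] (row B3 above).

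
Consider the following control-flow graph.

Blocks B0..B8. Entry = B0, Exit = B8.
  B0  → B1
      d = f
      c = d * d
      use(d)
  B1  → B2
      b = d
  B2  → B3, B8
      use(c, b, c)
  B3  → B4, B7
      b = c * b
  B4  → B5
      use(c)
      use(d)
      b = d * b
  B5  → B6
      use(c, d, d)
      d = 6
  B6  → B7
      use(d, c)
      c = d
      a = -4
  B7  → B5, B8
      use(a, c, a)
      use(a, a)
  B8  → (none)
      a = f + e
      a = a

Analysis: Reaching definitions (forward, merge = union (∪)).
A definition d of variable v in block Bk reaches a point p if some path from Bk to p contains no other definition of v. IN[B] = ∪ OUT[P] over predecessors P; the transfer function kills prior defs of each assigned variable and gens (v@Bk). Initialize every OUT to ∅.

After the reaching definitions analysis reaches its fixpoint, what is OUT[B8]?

Answer: {a@B8, b@B1, b@B3, b@B4, c@B0, c@B6, d@B0, d@B5}

Derivation:
Fixpoint table:
  B0:  IN={}  OUT={c@B0, d@B0}
  B1:  IN={c@B0, d@B0}  OUT={b@B1, c@B0, d@B0}
  B2:  IN={b@B1, c@B0, d@B0}  OUT={b@B1, c@B0, d@B0}
  B3:  IN={b@B1, c@B0, d@B0}  OUT={b@B3, c@B0, d@B0}
  B4:  IN={b@B3, c@B0, d@B0}  OUT={b@B4, c@B0, d@B0}
  B5:  IN={a@B6, b@B3, b@B4, c@B0, c@B6, d@B0, d@B5}  OUT={a@B6, b@B3, b@B4, c@B0, c@B6, d@B5}
  B6:  IN={a@B6, b@B3, b@B4, c@B0, c@B6, d@B5}  OUT={a@B6, b@B3, b@B4, c@B6, d@B5}
  B7:  IN={a@B6, b@B3, b@B4, c@B0, c@B6, d@B0, d@B5}  OUT={a@B6, b@B3, b@B4, c@B0, c@B6, d@B0, d@B5}
  B8:  IN={a@B6, b@B1, b@B3, b@B4, c@B0, c@B6, d@B0, d@B5}  OUT={a@B8, b@B1, b@B3, b@B4, c@B0, c@B6, d@B0, d@B5}

Merge at B8: IN[B8] = OUT[B2] ⊔ OUT[B7] = {a@B6, b@B1, b@B3, b@B4, c@B0, c@B6, d@B0, d@B5}
Applying B8's transfer function to that IN value gives OUT[B8] (row B8 above).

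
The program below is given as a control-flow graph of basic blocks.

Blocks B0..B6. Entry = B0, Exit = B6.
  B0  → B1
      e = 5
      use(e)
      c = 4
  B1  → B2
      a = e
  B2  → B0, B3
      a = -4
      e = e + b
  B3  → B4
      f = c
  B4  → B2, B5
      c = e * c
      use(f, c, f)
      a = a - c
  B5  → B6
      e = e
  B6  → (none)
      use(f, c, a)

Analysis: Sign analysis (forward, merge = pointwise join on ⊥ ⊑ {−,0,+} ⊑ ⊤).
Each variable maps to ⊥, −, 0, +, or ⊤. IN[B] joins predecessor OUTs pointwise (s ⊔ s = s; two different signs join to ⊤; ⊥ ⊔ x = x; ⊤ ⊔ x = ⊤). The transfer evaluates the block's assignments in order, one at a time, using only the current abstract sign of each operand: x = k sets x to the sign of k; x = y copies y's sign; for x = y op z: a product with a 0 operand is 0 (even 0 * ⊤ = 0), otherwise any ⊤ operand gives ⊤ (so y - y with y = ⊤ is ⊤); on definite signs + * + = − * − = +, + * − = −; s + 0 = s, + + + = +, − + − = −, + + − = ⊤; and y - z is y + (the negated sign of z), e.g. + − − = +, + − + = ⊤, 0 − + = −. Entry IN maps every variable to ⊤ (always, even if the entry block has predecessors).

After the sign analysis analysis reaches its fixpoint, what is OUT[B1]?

Answer: {a: +, b: ⊤, c: +, d: ⊤, e: +, f: ⊤}

Derivation:
Converged values:
  B0:  IN=(all ⊤)  OUT={c:+, e:+; rest ⊤}
  B1:  IN={c:+, e:+; rest ⊤}  OUT={a:+, c:+, e:+; rest ⊤}
  B2:  IN=(all ⊤)  OUT={a:-; rest ⊤}
  B3:  IN={a:-; rest ⊤}  OUT={a:-; rest ⊤}
  B4:  IN={a:-; rest ⊤}  OUT=(all ⊤)
  B5:  IN=(all ⊤)  OUT=(all ⊤)
  B6:  IN=(all ⊤)  OUT=(all ⊤)

Merge at B1: IN[B1] = OUT[B0] = {a: ⊤, b: ⊤, c: +, d: ⊤, e: +, f: ⊤}
Applying B1's transfer function to that IN value gives OUT[B1] (row B1 above).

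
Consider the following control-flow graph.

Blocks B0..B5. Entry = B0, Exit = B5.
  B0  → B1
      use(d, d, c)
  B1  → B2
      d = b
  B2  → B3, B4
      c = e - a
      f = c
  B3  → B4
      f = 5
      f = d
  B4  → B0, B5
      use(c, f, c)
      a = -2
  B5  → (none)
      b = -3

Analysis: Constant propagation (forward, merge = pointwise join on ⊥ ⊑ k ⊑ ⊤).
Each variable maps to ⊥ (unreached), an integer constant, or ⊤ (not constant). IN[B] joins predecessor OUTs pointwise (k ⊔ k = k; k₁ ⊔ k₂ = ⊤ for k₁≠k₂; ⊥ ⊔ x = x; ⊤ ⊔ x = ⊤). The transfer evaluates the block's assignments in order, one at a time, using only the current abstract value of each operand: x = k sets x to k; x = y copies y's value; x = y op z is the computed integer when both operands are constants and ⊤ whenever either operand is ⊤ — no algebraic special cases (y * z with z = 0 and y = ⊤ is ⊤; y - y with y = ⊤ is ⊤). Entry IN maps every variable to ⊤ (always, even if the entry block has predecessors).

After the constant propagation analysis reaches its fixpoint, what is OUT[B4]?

Answer: {a: -2, b: ⊤, c: ⊤, d: ⊤, e: ⊤, f: ⊤}

Trace:
Converged values:
  B0: | IN=(all ⊤) | OUT=(all ⊤)
  B1: | IN=(all ⊤) | OUT=(all ⊤)
  B2: | IN=(all ⊤) | OUT=(all ⊤)
  B3: | IN=(all ⊤) | OUT=(all ⊤)
  B4: | IN=(all ⊤) | OUT={a:-2; rest ⊤}
  B5: | IN={a:-2; rest ⊤} | OUT={a:-2, b:-3; rest ⊤}

Merge at B4: IN[B4] = OUT[B2] ⊔ OUT[B3] = {a: ⊤, b: ⊤, c: ⊤, d: ⊤, e: ⊤, f: ⊤}
Applying B4's transfer function to that IN value gives OUT[B4] (row B4 above).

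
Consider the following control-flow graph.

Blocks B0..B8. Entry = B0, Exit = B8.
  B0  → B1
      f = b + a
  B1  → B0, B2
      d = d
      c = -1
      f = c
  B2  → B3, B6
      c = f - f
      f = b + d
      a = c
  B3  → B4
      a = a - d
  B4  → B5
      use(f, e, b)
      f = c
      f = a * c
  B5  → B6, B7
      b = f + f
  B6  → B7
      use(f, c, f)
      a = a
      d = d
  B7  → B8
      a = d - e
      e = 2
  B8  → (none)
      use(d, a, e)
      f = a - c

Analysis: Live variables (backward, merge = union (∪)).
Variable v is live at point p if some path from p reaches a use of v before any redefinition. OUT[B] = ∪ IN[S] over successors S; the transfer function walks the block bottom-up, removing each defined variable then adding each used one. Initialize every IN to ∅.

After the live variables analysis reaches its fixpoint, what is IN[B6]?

Answer: {a, c, d, e, f}

Trace:
Converged values:
  B0:  IN={a, b, d, e}  OUT={a, b, d, e}
  B1:  IN={a, b, d, e}  OUT={a, b, d, e, f}
  B2:  IN={b, d, e, f}  OUT={a, b, c, d, e, f}
  B3:  IN={a, b, c, d, e, f}  OUT={a, b, c, d, e, f}
  B4:  IN={a, b, c, d, e, f}  OUT={a, c, d, e, f}
  B5:  IN={a, c, d, e, f}  OUT={a, c, d, e, f}
  B6:  IN={a, c, d, e, f}  OUT={c, d, e}
  B7:  IN={c, d, e}  OUT={a, c, d, e}
  B8:  IN={a, c, d, e}  OUT={}

Merge at B6: OUT[B6] = IN[B7] = {c, d, e}
Applying B6's transfer function to that OUT value gives IN[B6] (row B6 above).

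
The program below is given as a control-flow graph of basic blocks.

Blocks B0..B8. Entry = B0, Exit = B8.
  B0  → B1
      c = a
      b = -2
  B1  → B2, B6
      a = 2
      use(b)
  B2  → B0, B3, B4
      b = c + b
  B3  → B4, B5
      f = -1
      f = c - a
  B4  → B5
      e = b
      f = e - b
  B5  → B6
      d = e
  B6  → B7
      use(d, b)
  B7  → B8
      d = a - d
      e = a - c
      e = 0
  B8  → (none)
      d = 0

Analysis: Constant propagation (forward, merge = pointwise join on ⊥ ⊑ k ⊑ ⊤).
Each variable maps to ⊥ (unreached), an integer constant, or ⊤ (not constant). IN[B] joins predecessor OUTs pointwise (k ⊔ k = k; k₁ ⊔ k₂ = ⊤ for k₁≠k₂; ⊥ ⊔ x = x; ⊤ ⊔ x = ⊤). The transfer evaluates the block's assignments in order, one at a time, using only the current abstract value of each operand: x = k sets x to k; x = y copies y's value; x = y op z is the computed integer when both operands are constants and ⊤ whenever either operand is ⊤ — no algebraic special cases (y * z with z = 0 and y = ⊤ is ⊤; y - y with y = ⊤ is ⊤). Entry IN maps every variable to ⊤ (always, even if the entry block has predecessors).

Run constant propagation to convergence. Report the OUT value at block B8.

Answer: {a: 2, b: ⊤, c: ⊤, d: 0, e: 0, f: ⊤}

Derivation:
Fixpoint table:
  B0: | IN=(all ⊤) | OUT={b:-2; rest ⊤}
  B1: | IN={b:-2; rest ⊤} | OUT={a:2, b:-2; rest ⊤}
  B2: | IN={a:2, b:-2; rest ⊤} | OUT={a:2; rest ⊤}
  B3: | IN={a:2; rest ⊤} | OUT={a:2; rest ⊤}
  B4: | IN={a:2; rest ⊤} | OUT={a:2; rest ⊤}
  B5: | IN={a:2; rest ⊤} | OUT={a:2; rest ⊤}
  B6: | IN={a:2; rest ⊤} | OUT={a:2; rest ⊤}
  B7: | IN={a:2; rest ⊤} | OUT={a:2, e:0; rest ⊤}
  B8: | IN={a:2, e:0; rest ⊤} | OUT={a:2, d:0, e:0; rest ⊤}

Merge at B8: IN[B8] = OUT[B7] = {a: 2, b: ⊤, c: ⊤, d: ⊤, e: 0, f: ⊤}
Applying B8's transfer function to that IN value gives OUT[B8] (row B8 above).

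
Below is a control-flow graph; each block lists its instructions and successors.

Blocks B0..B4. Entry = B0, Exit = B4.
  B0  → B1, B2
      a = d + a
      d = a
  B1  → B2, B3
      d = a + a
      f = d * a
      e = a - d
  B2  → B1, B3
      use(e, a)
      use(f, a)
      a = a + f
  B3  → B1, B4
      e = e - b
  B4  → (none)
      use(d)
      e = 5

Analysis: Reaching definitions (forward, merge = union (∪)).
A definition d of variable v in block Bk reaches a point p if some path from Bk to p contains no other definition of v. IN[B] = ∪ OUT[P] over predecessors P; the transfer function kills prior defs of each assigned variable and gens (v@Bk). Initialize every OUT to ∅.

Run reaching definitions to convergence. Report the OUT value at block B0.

Fixpoint table:
  B0:  IN={}  OUT={a@B0, d@B0}
  B1:  IN={a@B0, a@B2, d@B0, d@B1, e@B1, e@B3, f@B1}  OUT={a@B0, a@B2, d@B1, e@B1, f@B1}
  B2:  IN={a@B0, a@B2, d@B0, d@B1, e@B1, f@B1}  OUT={a@B2, d@B0, d@B1, e@B1, f@B1}
  B3:  IN={a@B0, a@B2, d@B0, d@B1, e@B1, f@B1}  OUT={a@B0, a@B2, d@B0, d@B1, e@B3, f@B1}
  B4:  IN={a@B0, a@B2, d@B0, d@B1, e@B3, f@B1}  OUT={a@B0, a@B2, d@B0, d@B1, e@B4, f@B1}

B0 is the boundary node: IN[B0] = {}
Applying B0's transfer function to that IN value gives OUT[B0] (row B0 above).

Answer: {a@B0, d@B0}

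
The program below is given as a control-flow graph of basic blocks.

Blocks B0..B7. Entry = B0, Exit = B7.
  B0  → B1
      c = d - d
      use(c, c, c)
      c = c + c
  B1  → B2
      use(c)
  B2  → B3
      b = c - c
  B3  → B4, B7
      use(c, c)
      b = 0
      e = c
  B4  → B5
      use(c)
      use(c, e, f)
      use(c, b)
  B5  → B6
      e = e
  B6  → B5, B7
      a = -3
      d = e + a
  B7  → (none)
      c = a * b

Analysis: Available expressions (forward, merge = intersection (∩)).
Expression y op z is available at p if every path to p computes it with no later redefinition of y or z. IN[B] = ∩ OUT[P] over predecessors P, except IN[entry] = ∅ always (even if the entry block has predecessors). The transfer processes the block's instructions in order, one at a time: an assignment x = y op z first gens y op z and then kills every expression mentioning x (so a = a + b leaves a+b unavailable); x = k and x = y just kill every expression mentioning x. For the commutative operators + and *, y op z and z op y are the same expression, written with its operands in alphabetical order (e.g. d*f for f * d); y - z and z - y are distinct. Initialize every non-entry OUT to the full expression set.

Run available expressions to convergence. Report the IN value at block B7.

Answer: {c-c}

Trace:
Fixpoint table:
  B0:  IN={}  OUT={d-d}
  B1:  IN={d-d}  OUT={d-d}
  B2:  IN={d-d}  OUT={c-c, d-d}
  B3:  IN={c-c, d-d}  OUT={c-c, d-d}
  B4:  IN={c-c, d-d}  OUT={c-c, d-d}
  B5:  IN={c-c}  OUT={c-c}
  B6:  IN={c-c}  OUT={a+e, c-c}
  B7:  IN={c-c}  OUT={a*b}

Merge at B7: IN[B7] = OUT[B3] ∩ OUT[B6] = {c-c}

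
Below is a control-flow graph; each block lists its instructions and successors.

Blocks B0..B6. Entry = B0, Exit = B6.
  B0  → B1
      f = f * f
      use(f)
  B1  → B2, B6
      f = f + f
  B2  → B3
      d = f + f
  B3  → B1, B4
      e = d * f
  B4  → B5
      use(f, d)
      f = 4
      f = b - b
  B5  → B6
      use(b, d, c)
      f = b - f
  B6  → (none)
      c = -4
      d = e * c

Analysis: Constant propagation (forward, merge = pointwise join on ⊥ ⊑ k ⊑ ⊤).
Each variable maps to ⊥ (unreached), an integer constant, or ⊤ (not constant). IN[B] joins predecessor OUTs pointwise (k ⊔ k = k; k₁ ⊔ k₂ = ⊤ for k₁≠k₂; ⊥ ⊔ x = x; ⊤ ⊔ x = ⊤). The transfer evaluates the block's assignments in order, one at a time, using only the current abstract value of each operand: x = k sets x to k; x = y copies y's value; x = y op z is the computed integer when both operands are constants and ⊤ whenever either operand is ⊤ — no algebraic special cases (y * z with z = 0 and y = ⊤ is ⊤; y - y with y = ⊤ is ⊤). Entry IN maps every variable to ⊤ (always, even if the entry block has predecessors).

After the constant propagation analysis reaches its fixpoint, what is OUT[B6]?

Answer: {a: ⊤, b: ⊤, c: -4, d: ⊤, e: ⊤, f: ⊤}

Working:
Fixpoint table:
  B0: | IN=(all ⊤) | OUT=(all ⊤)
  B1: | IN=(all ⊤) | OUT=(all ⊤)
  B2: | IN=(all ⊤) | OUT=(all ⊤)
  B3: | IN=(all ⊤) | OUT=(all ⊤)
  B4: | IN=(all ⊤) | OUT=(all ⊤)
  B5: | IN=(all ⊤) | OUT=(all ⊤)
  B6: | IN=(all ⊤) | OUT={c:-4; rest ⊤}

Merge at B6: IN[B6] = OUT[B1] ⊔ OUT[B5] = {a: ⊤, b: ⊤, c: ⊤, d: ⊤, e: ⊤, f: ⊤}
Applying B6's transfer function to that IN value gives OUT[B6] (row B6 above).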